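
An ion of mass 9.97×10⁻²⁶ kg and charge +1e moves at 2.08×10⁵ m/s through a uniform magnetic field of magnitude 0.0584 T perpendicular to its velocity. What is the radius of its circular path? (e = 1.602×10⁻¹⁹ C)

r ≈ 2.22 m

The magnetic force provides the centripetal force: |q|vB = mv²/r.
r = mv/(|q|B) = (9.97×10⁻²⁶)(2.08×10⁵)/((1.602×10⁻¹⁹)(0.0584)) ≈ 2.22 m.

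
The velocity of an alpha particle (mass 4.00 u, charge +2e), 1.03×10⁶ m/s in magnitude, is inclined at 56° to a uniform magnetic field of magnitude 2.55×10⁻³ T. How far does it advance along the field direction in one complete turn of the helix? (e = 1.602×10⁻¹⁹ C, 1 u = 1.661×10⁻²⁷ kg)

p ≈ 29.4 m

v∥ = v cosθ = 1.03×10⁶·cos56° ≈ 5.760×10⁵ m/s.
T = 2πm/(|q|B) = 2π(6.644×10⁻²⁷)/((3.204×10⁻¹⁹)(2.55×10⁻³)) ≈ 5.109×10⁻⁵ s.
pitch = v∥ T = (5.760×10⁵)(5.109×10⁻⁵) ≈ 29.4 m.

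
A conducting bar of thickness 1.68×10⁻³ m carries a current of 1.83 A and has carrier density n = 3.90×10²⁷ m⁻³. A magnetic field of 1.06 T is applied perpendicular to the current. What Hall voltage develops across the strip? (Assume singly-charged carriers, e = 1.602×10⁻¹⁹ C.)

V_H = IB/(n e t).
V_H = (1.83)(1.06)/((3.90×10²⁷)(1.602×10⁻¹⁹)(1.68×10⁻³)) ≈ 1.85×10⁻⁶ V.

V_H ≈ 1.85×10⁻⁶ V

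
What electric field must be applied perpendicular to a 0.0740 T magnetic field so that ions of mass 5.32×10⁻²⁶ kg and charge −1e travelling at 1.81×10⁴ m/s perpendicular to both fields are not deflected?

For straight-line motion qE = qvB, so E = vB.
E = 1.81×10⁴ × 0.0740 = 1340 V/m.

E = 1340 V/m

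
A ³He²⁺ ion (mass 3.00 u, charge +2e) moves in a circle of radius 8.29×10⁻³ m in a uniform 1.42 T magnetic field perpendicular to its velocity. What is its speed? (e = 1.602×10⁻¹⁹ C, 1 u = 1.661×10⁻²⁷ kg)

From |q|vB = mv²/r, v = |q|Br/m.
v = (3.204×10⁻¹⁹)(1.42)(8.29×10⁻³)/4.983×10⁻²⁷ ≈ 7.57×10⁵ m/s.

v ≈ 7.57×10⁵ m/s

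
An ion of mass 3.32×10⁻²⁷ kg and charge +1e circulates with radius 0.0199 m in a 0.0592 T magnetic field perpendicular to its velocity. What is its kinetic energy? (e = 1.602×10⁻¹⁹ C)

v = |q|Br/m, then KE = ½mv² = (qBr)²/(2m).
v = (1.602×10⁻¹⁹)(0.0592)(0.0199)/3.32×10⁻²⁷ ≈ 5.685×10⁴ m/s.
KE = ½(3.32×10⁻²⁷)(5.685×10⁴)² ≈ 5.36×10⁻¹⁸ J.

KE ≈ 5.36×10⁻¹⁸ J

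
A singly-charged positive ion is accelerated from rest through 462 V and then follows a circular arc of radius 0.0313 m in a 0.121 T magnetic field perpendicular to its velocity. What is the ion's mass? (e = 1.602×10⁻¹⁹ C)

m ≈ 2.49×10⁻²⁷ kg

Combine |q|V = ½mv² and r = mv/(|q|B): eliminate v to get m = qB²r²/(2V).
m = (1.602×10⁻¹⁹)(0.121)²(0.0313)²/(2·462) ≈ 2.49×10⁻²⁷ kg.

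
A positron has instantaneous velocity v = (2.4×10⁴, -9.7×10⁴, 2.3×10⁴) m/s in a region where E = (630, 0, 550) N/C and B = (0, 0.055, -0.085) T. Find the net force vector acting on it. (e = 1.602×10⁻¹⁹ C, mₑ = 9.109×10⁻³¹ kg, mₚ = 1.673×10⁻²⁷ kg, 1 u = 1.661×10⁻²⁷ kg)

F ≈ (1.22×10⁻¹⁵, 3.27×10⁻¹⁶, 3.00×10⁻¹⁶) N

v×B = (6980, 2040, 1320) N/C.
E + v×B = (7610, 2040, 1870) N/C.
F = q(E + v×B) = (1.602×10⁻¹⁹ C)·(7610, 2040, 1870) = (1.22×10⁻¹⁵, 3.27×10⁻¹⁶, 3.00×10⁻¹⁶) N.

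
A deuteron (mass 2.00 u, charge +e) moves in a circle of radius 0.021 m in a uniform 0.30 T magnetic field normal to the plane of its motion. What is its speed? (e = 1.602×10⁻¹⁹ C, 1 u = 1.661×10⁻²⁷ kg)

v ≈ 3.0×10⁵ m/s

From |q|vB = mv²/r, v = |q|Br/m.
v = (1.602×10⁻¹⁹)(0.30)(0.021)/3.322×10⁻²⁷ ≈ 3.0×10⁵ m/s.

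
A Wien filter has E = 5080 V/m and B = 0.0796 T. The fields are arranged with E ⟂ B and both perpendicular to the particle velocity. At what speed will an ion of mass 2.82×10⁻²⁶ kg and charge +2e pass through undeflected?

v = 6.38×10⁴ m/s

For undeflected motion the electric and magnetic forces balance: qE = qvB.
v = E/B = 5080/0.0796 = 6.38×10⁴ m/s.
The result is independent of the particle's charge and mass.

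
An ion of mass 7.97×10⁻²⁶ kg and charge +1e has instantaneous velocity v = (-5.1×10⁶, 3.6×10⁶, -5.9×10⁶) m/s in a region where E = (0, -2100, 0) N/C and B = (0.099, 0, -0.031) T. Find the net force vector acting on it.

v×B = (-1.12×10⁵, -7.42×10⁵, -3.56×10⁵) N/C.
E + v×B = (-1.12×10⁵, -7.44×10⁵, -3.56×10⁵) N/C.
F = q(E + v×B) = (1.602×10⁻¹⁹ C)·(-1.12×10⁵, -7.44×10⁵, -3.56×10⁵) = (-1.79×10⁻¹⁴, -1.19×10⁻¹³, -5.71×10⁻¹⁴) N.

F ≈ (-1.79×10⁻¹⁴, -1.19×10⁻¹³, -5.71×10⁻¹⁴) N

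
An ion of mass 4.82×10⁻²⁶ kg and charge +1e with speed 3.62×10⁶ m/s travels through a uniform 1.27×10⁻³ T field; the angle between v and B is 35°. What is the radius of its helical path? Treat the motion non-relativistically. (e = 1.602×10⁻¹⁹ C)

r ≈ 492 m

v⊥ = v sinθ = 3.62×10⁶·sin35° ≈ 2.076×10⁶ m/s.
r = m v⊥/(|q|B) = (4.82×10⁻²⁶)(2.076×10⁶)/((1.602×10⁻¹⁹)(1.27×10⁻³)) ≈ 492 m.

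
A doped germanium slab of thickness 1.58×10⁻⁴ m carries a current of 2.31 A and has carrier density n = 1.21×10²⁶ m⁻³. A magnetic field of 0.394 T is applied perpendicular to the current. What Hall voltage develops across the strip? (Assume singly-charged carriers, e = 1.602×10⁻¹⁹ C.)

V_H ≈ 2.97×10⁻⁴ V

V_H = IB/(n e t).
V_H = (2.31)(0.394)/((1.21×10²⁶)(1.602×10⁻¹⁹)(1.58×10⁻⁴)) ≈ 2.97×10⁻⁴ V.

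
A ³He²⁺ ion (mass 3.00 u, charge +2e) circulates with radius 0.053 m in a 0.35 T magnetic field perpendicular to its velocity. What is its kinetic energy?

v = |q|Br/m, then KE = ½mv² = (qBr)²/(2m).
v = (3.204×10⁻¹⁹)(0.35)(0.053)/4.983×10⁻²⁷ ≈ 1.193×10⁶ m/s.
KE = ½(4.983×10⁻²⁷)(1.193×10⁶)² ≈ 3.5×10⁻¹⁵ J = 2.2×10⁴ eV.

KE ≈ 2.2×10⁴ eV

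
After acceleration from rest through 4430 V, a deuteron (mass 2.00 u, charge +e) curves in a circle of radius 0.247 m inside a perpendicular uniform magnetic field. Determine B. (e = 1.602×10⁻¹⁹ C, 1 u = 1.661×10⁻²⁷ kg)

B ≈ 0.0549 T

v = √(2|q|V/m) = √(2·1.602×10⁻¹⁹·4430/3.322×10⁻²⁷) ≈ 6.537×10⁵ m/s.
B = mv/(|q|r) = (3.322×10⁻²⁷)(6.537×10⁵)/((1.602×10⁻¹⁹)(0.247)) ≈ 0.0549 T.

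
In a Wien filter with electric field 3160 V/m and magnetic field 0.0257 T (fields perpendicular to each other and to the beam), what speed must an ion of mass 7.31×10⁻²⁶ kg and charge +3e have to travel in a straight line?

v = 1.23×10⁵ m/s

For undeflected motion the electric and magnetic forces balance: qE = qvB.
v = E/B = 3160/0.0257 = 1.23×10⁵ m/s.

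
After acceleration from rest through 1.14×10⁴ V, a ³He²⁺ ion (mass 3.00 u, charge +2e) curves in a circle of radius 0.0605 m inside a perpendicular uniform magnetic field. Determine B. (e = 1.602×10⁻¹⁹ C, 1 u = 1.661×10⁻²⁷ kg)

B ≈ 0.311 T

v = √(2|q|V/m) = √(2·3.204×10⁻¹⁹·1.14×10⁴/4.983×10⁻²⁷) ≈ 1.211×10⁶ m/s.
B = mv/(|q|r) = (4.983×10⁻²⁷)(1.211×10⁶)/((3.204×10⁻¹⁹)(0.0605)) ≈ 0.311 T.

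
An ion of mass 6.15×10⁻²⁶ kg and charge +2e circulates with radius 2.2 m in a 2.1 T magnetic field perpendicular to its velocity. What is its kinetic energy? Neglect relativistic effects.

v = |q|Br/m, then KE = ½mv² = (qBr)²/(2m).
v = (3.204×10⁻¹⁹)(2.1)(2.2)/6.15×10⁻²⁶ ≈ 2.407×10⁷ m/s.
KE = ½(6.15×10⁻²⁶)(2.407×10⁷)² ≈ 1.8×10⁻¹¹ J = 1.1×10⁸ eV.

KE ≈ 1.1×10⁸ eV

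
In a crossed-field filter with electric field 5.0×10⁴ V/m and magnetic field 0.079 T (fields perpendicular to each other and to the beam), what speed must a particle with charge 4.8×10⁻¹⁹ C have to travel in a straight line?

v = 6.3×10⁵ m/s

Straight-line motion ⇒ electric and magnetic forces cancel, so E = vB.
v = E/B = 5.0×10⁴/0.079 = 6.3×10⁵ m/s.
The result is independent of the particle's charge and mass.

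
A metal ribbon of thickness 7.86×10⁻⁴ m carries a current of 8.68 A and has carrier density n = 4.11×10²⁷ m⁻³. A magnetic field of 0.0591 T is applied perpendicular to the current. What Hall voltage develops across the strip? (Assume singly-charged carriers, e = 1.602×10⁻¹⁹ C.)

V_H ≈ 9.91×10⁻⁷ V

V_H = IB/(n e t).
V_H = (8.68)(0.0591)/((4.11×10²⁷)(1.602×10⁻¹⁹)(7.86×10⁻⁴)) ≈ 9.91×10⁻⁷ V.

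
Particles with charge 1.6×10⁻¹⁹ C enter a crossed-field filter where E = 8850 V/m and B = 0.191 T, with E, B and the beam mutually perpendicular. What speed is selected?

v = 4.63×10⁴ m/s

For undeflected motion the electric and magnetic forces balance: qE = qvB.
v = E/B = 8850/0.191 = 4.63×10⁴ m/s.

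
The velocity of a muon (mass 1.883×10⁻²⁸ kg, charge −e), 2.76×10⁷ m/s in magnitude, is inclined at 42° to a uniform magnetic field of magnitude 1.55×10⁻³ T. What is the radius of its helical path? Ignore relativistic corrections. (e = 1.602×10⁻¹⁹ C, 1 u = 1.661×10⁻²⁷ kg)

v⊥ = v sinθ = 2.76×10⁷·sin42° ≈ 1.847×10⁷ m/s.
r = m v⊥/(|q|B) = (1.883×10⁻²⁸)(1.847×10⁷)/((1.602×10⁻¹⁹)(1.55×10⁻³)) ≈ 14.0 m.

r ≈ 14.0 m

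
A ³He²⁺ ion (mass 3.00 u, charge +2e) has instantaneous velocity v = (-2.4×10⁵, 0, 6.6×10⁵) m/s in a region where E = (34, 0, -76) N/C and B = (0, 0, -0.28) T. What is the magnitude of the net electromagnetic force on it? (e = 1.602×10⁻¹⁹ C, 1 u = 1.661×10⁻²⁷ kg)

v×B = (0, -6.72×10⁴, 0) N/C.
E + v×B = (34.0, -6.72×10⁴, -76.0) N/C.
F = q(E + v×B) = (3.204×10⁻¹⁹ C)·(34.0, -6.72×10⁴, -76.0) = (1.09×10⁻¹⁷, -2.15×10⁻¹⁴, -2.44×10⁻¹⁷) N.
|F| = 2.15×10⁻¹⁴ N.

|F| ≈ 2.15×10⁻¹⁴ N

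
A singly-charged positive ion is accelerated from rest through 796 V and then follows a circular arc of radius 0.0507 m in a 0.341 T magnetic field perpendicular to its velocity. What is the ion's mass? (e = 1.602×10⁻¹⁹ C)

Combine |q|V = ½mv² and r = mv/(|q|B): eliminate v to get m = qB²r²/(2V).
m = (1.602×10⁻¹⁹)(0.341)²(0.0507)²/(2·796) ≈ 3.01×10⁻²⁶ kg.

m ≈ 3.01×10⁻²⁶ kg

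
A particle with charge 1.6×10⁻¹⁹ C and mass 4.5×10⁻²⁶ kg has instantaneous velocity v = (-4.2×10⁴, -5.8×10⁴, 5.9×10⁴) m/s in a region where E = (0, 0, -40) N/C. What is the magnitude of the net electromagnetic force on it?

|F| ≈ 6.40×10⁻¹⁸ N

Only an electric field acts, so F = qE = (1.6×10⁻¹⁹ C)·(0, 0, -40.0) = (0, 0, -6.40×10⁻¹⁸) N.
|F| = 6.40×10⁻¹⁸ N.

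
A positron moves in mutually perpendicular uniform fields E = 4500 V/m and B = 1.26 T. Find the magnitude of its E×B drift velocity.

The E×B drift speed is v_d = E/B.
v_d = 4500/1.26 = 3570 m/s.

v_d ≈ 3570 m/s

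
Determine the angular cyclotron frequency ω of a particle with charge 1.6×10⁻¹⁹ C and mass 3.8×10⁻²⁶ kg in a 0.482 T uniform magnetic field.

ω ≈ 2.03×10⁶ rad/s

ω = |q|B/m.
ω = (1.6×10⁻¹⁹)(0.482)/3.8×10⁻²⁶ ≈ 2.03×10⁶ rad/s.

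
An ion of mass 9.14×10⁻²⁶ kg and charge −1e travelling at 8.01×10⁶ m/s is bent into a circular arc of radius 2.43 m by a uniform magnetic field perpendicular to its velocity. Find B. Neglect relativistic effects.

From |q|vB = mv²/r, B = mv/(|q|r).
B = (9.14×10⁻²⁶)(8.01×10⁶)/((1.602×10⁻¹⁹)(2.43)) ≈ 1.88 T.

B ≈ 1.88 T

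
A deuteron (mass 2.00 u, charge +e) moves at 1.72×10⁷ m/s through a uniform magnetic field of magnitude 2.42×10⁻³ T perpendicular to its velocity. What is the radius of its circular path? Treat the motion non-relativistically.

r ≈ 147 m

The magnetic force provides the centripetal force: |q|vB = mv²/r.
r = mv/(|q|B) = (3.322×10⁻²⁷)(1.72×10⁷)/((1.602×10⁻¹⁹)(2.42×10⁻³)) ≈ 147 m.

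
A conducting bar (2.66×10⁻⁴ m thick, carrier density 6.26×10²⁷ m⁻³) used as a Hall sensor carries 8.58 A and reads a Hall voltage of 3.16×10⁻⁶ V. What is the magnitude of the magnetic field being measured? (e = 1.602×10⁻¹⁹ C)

From V_H = IB/(n e t), B = V_H n e t / I.
B = (3.16×10⁻⁶)(6.26×10²⁷)(1.602×10⁻¹⁹)(2.66×10⁻⁴)/8.58 ≈ 0.0982 T.

B ≈ 0.0982 T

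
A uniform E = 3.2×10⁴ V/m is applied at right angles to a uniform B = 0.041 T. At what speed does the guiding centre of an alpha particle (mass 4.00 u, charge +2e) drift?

The E×B drift speed is v_d = E/B.
v_d = 3.2×10⁴/0.041 = 7.8×10⁵ m/s.

v_d ≈ 7.8×10⁵ m/s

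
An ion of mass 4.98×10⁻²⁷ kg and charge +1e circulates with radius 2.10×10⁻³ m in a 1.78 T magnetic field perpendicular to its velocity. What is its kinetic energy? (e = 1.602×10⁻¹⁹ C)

KE ≈ 225 eV

v = |q|Br/m, then KE = ½mv² = (qBr)²/(2m).
v = (1.602×10⁻¹⁹)(1.78)(2.10×10⁻³)/4.98×10⁻²⁷ ≈ 1.202×10⁵ m/s.
KE = ½(4.98×10⁻²⁷)(1.202×10⁵)² ≈ 3.60×10⁻¹⁷ J = 225 eV.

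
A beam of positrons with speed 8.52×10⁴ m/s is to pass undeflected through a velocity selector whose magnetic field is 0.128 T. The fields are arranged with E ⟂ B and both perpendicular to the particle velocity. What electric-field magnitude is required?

E = 1.09×10⁴ V/m

For straight-line motion qE = qvB, so E = vB.
E = 8.52×10⁴ × 0.128 = 1.09×10⁴ V/m.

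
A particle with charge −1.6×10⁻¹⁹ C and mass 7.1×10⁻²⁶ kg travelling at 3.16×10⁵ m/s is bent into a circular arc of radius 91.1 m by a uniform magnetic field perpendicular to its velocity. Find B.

From |q|vB = mv²/r, B = mv/(|q|r).
B = (7.1×10⁻²⁶)(3.16×10⁵)/((1.6×10⁻¹⁹)(91.1)) ≈ 1.54×10⁻³ T.

B ≈ 1.54×10⁻³ T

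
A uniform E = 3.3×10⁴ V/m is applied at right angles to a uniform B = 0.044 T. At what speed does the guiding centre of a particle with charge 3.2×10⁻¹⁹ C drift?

The steady drift has the magnetic force balancing the electric force, so v_d = E/B.
v_d = 3.3×10⁴/0.044 = 7.5×10⁵ m/s.

v_d ≈ 7.5×10⁵ m/s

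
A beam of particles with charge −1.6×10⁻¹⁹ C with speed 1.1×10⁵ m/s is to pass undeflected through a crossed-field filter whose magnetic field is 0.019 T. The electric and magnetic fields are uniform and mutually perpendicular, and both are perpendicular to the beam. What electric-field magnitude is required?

E = 2100 V/m

For straight-line motion qE = qvB, so E = vB.
E = 1.1×10⁵ × 0.019 = 2100 V/m.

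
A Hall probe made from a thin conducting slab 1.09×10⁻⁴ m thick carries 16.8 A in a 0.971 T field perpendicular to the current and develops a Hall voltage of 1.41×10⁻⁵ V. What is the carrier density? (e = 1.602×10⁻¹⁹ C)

From V_H = IB/(n e t), n = IB/(V_H e t).
n = (16.8)(0.971)/((1.41×10⁻⁵)(1.602×10⁻¹⁹)(1.09×10⁻⁴)) ≈ 6.63×10²⁸ m⁻³.

n ≈ 6.63×10²⁸ m⁻³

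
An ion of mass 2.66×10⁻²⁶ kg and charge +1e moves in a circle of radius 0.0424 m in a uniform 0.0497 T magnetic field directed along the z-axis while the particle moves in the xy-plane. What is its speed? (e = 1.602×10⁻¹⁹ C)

v ≈ 1.27×10⁴ m/s

From |q|vB = mv²/r, v = |q|Br/m.
v = (1.602×10⁻¹⁹)(0.0497)(0.0424)/2.66×10⁻²⁶ ≈ 1.27×10⁴ m/s.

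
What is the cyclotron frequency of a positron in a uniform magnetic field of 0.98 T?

f = |q|B/(2πm).
f = (1.602×10⁻¹⁹)(0.98)/(2π·9.109×10⁻³¹) ≈ 2.7×10¹⁰ Hz.

f ≈ 2.7×10¹⁰ Hz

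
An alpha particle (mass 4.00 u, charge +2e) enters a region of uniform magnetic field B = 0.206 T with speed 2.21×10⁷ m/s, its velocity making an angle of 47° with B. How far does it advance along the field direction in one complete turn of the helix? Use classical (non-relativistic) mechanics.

p ≈ 9.53 m

v∥ = v cosθ = 2.21×10⁷·cos47° ≈ 1.507×10⁷ m/s.
T = 2πm/(|q|B) = 2π(6.644×10⁻²⁷)/((3.204×10⁻¹⁹)(0.206)) ≈ 6.325×10⁻⁷ s.
pitch = v∥ T = (1.507×10⁷)(6.325×10⁻⁷) ≈ 9.53 m.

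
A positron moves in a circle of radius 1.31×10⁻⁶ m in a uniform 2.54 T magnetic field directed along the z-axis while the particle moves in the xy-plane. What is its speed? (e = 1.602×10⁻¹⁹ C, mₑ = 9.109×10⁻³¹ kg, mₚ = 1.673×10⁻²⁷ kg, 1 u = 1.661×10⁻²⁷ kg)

v ≈ 5.85×10⁵ m/s

From |q|vB = mv²/r, v = |q|Br/m.
v = (1.602×10⁻¹⁹)(2.54)(1.31×10⁻⁶)/9.109×10⁻³¹ ≈ 5.85×10⁵ m/s.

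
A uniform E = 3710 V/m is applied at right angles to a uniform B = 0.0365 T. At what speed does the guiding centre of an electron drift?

In crossed fields the guiding centre drifts at v_d = |E×B|/B² = E/B, independent of charge and mass.
v_d = 3710/0.0365 = 1.02×10⁵ m/s.

v_d ≈ 1.02×10⁵ m/s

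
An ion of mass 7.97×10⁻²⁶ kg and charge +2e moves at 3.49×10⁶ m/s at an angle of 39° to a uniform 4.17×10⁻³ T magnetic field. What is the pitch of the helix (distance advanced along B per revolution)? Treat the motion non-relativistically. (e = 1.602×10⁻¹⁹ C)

v∥ = v cosθ = 3.49×10⁶·cos39° ≈ 2.712×10⁶ m/s.
T = 2πm/(|q|B) = 2π(7.97×10⁻²⁶)/((3.204×10⁻¹⁹)(4.17×10⁻³)) ≈ 3.748×10⁻⁴ s.
pitch = v∥ T = (2.712×10⁶)(3.748×10⁻⁴) ≈ 1020 m.

p ≈ 1020 m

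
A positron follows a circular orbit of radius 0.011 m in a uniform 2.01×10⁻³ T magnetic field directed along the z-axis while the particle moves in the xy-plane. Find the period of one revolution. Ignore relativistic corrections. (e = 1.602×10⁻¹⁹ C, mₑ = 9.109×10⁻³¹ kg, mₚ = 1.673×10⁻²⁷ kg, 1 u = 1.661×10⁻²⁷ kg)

The cyclotron period depends only on m, q, B: T = 2πm/(|q|B).
T = 2π(9.109×10⁻³¹)/((1.602×10⁻¹⁹)(2.01×10⁻³)) ≈ 1.78×10⁻⁸ s.

T ≈ 1.78×10⁻⁸ s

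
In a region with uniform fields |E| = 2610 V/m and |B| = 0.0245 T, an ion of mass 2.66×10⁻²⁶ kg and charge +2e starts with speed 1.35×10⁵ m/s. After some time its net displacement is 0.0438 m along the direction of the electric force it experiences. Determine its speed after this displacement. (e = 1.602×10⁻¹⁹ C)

B does no work; ΔKE = |q|E d.
½mv_f² = ½mv₀² + |q|Ed = ½(2.66×10⁻²⁶)(1.35×10⁵)² + (3.204×10⁻¹⁹)(2610)(0.0438) ≈ 2.424×10⁻¹⁶ J + 3.663×10⁻¹⁷ J ≈ 2.790×10⁻¹⁶ J.
v_f = √(2·2.790×10⁻¹⁶/2.66×10⁻²⁶) ≈ 1.45×10⁵ m/s.

v_f ≈ 1.45×10⁵ m/s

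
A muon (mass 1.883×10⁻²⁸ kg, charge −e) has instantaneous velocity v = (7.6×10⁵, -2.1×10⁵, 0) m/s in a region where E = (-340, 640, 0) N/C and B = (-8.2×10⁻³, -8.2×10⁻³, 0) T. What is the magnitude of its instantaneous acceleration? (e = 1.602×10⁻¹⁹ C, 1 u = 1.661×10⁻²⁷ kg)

|a| ≈ 6.80×10¹² m/s²

v×B = (0, 0, -7950) N/C.
E + v×B = (-340, 640, -7950) N/C.
F = q(E + v×B) = (−1.602×10⁻¹⁹ C)·(-340, 640, -7950) = (5.45×10⁻¹⁷, -1.03×10⁻¹⁶, 1.27×10⁻¹⁵) N.
|a| = |F|/m = 1.280×10⁻¹⁵/1.883×10⁻²⁸ ≈ 6.80×10¹² m/s².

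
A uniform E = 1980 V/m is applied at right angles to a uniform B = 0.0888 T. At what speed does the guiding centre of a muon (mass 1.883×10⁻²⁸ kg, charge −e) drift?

v_d ≈ 2.23×10⁴ m/s

The E×B drift speed is v_d = E/B.
v_d = 1980/0.0888 = 2.23×10⁴ m/s.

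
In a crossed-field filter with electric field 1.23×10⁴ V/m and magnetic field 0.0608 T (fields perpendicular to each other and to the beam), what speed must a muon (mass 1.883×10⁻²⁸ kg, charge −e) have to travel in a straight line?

Straight-line motion ⇒ electric and magnetic forces cancel, so E = vB.
v = E/B = 1.23×10⁴/0.0608 = 2.02×10⁵ m/s.

v = 2.02×10⁵ m/s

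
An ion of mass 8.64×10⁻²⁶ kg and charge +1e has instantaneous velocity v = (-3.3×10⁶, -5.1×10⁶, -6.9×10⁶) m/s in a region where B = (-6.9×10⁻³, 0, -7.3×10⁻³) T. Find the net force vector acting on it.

F ≈ (5.96×10⁻¹⁵, 3.77×10⁻¹⁵, -5.64×10⁻¹⁵) N

v×B = (3.72×10⁴, 2.35×10⁴, -3.52×10⁴) N/C.
F = q v×B = (1.602×10⁻¹⁹ C)·(3.72×10⁴, 2.35×10⁴, -3.52×10⁴) = (5.96×10⁻¹⁵, 3.77×10⁻¹⁵, -5.64×10⁻¹⁵) N.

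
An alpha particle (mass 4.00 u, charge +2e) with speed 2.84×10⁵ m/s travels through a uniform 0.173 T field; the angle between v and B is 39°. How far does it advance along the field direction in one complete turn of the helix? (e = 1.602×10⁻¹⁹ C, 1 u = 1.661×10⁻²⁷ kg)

p ≈ 0.166 m

v∥ = v cosθ = 2.84×10⁵·cos39° ≈ 2.207×10⁵ m/s.
T = 2πm/(|q|B) = 2π(6.644×10⁻²⁷)/((3.204×10⁻¹⁹)(0.173)) ≈ 7.531×10⁻⁷ s.
pitch = v∥ T = (2.207×10⁵)(7.531×10⁻⁷) ≈ 0.166 m.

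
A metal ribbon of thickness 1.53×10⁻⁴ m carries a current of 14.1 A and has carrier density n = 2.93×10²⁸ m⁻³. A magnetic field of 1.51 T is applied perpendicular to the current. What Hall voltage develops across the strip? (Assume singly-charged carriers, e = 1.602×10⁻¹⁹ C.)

V_H = IB/(n e t).
V_H = (14.1)(1.51)/((2.93×10²⁸)(1.602×10⁻¹⁹)(1.53×10⁻⁴)) ≈ 2.96×10⁻⁵ V.

V_H ≈ 2.96×10⁻⁵ V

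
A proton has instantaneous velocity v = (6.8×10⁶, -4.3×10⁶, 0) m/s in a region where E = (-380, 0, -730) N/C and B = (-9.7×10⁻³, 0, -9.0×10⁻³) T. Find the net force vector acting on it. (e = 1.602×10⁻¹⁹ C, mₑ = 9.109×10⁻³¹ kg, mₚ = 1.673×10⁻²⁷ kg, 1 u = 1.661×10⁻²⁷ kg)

F ≈ (6.14×10⁻¹⁵, 9.80×10⁻¹⁵, -6.80×10⁻¹⁵) N

v×B = (3.87×10⁴, 6.12×10⁴, -4.17×10⁴) N/C.
E + v×B = (3.83×10⁴, 6.12×10⁴, -4.24×10⁴) N/C.
F = q(E + v×B) = (1.602×10⁻¹⁹ C)·(3.83×10⁴, 6.12×10⁴, -4.24×10⁴) = (6.14×10⁻¹⁵, 9.80×10⁻¹⁵, -6.80×10⁻¹⁵) N.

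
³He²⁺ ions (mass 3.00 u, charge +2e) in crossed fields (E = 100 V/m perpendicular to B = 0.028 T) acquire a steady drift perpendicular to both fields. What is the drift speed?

In crossed fields the guiding centre drifts at v_d = |E×B|/B² = E/B, independent of charge and mass.
v_d = 100/0.028 = 3600 m/s.

v_d ≈ 3600 m/s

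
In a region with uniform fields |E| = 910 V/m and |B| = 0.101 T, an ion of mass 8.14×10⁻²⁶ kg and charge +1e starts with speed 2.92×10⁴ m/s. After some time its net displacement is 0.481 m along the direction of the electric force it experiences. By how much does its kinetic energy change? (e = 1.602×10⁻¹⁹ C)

The magnetic force is always ⟂ v and does no work; only the electric force changes KE.
ΔKE = F_E · d = |q|E d = (1.602×10⁻¹⁹)(910)(0.481) ≈ 7.01×10⁻¹⁷ J.

ΔKE ≈ 7.01×10⁻¹⁷ J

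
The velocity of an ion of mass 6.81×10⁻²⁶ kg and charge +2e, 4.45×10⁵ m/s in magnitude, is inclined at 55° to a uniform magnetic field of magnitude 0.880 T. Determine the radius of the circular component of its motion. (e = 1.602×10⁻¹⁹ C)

r ≈ 0.0880 m

v⊥ = v sinθ = 4.45×10⁵·sin55° ≈ 3.645×10⁵ m/s.
r = m v⊥/(|q|B) = (6.81×10⁻²⁶)(3.645×10⁵)/((3.204×10⁻¹⁹)(0.880)) ≈ 0.0880 m.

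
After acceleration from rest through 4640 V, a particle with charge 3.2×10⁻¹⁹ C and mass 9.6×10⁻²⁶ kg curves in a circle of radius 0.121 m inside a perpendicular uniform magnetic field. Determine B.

B ≈ 0.436 T

v = √(2|q|V/m) = √(2·3.2×10⁻¹⁹·4640/9.6×10⁻²⁶) ≈ 1.759×10⁵ m/s.
B = mv/(|q|r) = (9.6×10⁻²⁶)(1.759×10⁵)/((3.2×10⁻¹⁹)(0.121)) ≈ 0.436 T.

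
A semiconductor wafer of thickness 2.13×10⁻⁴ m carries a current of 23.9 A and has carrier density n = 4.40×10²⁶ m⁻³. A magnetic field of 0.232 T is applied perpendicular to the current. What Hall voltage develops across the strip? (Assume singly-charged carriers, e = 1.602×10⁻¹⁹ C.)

V_H = IB/(n e t).
V_H = (23.9)(0.232)/((4.40×10²⁶)(1.602×10⁻¹⁹)(2.13×10⁻⁴)) ≈ 3.69×10⁻⁴ V.

V_H ≈ 3.69×10⁻⁴ V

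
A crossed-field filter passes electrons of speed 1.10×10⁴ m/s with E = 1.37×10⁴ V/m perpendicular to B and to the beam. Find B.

B = 1.25 T

Balance of forces in the selector: qE = qvB ⇒ B = E/v.
B = 1.37×10⁴/1.10×10⁴ = 1.25 T.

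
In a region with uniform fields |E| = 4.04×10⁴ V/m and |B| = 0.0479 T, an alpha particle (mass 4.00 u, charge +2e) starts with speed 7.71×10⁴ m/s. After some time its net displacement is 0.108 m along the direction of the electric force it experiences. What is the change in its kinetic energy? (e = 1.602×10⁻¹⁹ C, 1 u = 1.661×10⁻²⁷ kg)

ΔKE ≈ 1.40×10⁻¹⁵ J

The magnetic force is always ⟂ v and does no work; only the electric force changes KE.
ΔKE = F_E · d = |q|E d = (3.204×10⁻¹⁹)(4.04×10⁴)(0.108) ≈ 1.40×10⁻¹⁵ J.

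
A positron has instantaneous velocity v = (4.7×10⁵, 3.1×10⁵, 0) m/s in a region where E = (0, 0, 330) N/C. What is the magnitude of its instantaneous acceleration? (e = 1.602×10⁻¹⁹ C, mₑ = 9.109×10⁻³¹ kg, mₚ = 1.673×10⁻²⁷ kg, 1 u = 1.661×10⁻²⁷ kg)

|a| ≈ 5.80×10¹³ m/s²

Only an electric field acts, so F = qE = (1.602×10⁻¹⁹ C)·(0, 0, 330) = (0, 0, 5.29×10⁻¹⁷) N.
|a| = |F|/m = 5.287×10⁻¹⁷/9.109×10⁻³¹ ≈ 5.80×10¹³ m/s².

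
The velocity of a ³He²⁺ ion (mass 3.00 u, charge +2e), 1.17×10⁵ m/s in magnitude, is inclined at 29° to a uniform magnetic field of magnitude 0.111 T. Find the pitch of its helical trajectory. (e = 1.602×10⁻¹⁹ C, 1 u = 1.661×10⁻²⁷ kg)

v∥ = v cosθ = 1.17×10⁵·cos29° ≈ 1.023×10⁵ m/s.
T = 2πm/(|q|B) = 2π(4.983×10⁻²⁷)/((3.204×10⁻¹⁹)(0.111)) ≈ 8.803×10⁻⁷ s.
pitch = v∥ T = (1.023×10⁵)(8.803×10⁻⁷) ≈ 0.0901 m.

p ≈ 0.0901 m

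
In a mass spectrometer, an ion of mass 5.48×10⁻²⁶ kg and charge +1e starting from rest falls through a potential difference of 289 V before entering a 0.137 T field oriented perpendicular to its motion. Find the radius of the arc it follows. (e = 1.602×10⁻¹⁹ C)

Acceleration: |q|V = ½mv² ⇒ v = √(2|q|V/m) = √(2·1.602×10⁻¹⁹·289/5.48×10⁻²⁶) ≈ 4.111×10⁴ m/s.
In the field: r = mv/(|q|B) = (5.48×10⁻²⁶)(4.111×10⁴)/((1.602×10⁻¹⁹)(0.137)) ≈ 0.103 m.

r ≈ 0.103 m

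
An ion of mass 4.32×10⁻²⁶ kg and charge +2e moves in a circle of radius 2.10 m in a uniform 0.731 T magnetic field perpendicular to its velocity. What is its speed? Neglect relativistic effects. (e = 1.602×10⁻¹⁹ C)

From |q|vB = mv²/r, v = |q|Br/m.
v = (3.204×10⁻¹⁹)(0.731)(2.10)/4.32×10⁻²⁶ ≈ 1.14×10⁷ m/s.

v ≈ 1.14×10⁷ m/s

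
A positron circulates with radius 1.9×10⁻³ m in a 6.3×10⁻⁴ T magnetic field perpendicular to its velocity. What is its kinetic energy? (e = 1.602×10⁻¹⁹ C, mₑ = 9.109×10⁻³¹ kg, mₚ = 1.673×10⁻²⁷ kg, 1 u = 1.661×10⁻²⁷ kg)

v = |q|Br/m, then KE = ½mv² = (qBr)²/(2m).
v = (1.602×10⁻¹⁹)(6.3×10⁻⁴)(1.9×10⁻³)/9.109×10⁻³¹ ≈ 2.105×10⁵ m/s.
KE = ½(9.109×10⁻³¹)(2.105×10⁵)² ≈ 2.0×10⁻²⁰ J = 0.13 eV.

KE ≈ 0.13 eV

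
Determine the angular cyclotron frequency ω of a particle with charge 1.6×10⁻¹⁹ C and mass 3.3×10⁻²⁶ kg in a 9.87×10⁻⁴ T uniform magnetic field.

ω = |q|B/m.
ω = (1.6×10⁻¹⁹)(9.87×10⁻⁴)/3.3×10⁻²⁶ ≈ 4790 rad/s.

ω ≈ 4790 rad/s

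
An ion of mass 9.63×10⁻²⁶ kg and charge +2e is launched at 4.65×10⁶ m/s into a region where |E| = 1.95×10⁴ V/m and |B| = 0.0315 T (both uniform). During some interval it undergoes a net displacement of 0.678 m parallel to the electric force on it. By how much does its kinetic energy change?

ΔKE ≈ 4.24×10⁻¹⁵ J

The magnetic force is always ⟂ v and does no work; only the electric force changes KE.
ΔKE = F_E · d = |q|E d = (3.204×10⁻¹⁹)(1.95×10⁴)(0.678) ≈ 4.24×10⁻¹⁵ J.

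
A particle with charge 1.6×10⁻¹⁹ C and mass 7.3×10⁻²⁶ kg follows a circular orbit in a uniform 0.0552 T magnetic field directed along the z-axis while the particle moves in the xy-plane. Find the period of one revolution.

T ≈ 5.19×10⁻⁵ s

The cyclotron period depends only on m, q, B: T = 2πm/(|q|B).
T = 2π(7.3×10⁻²⁶)/((1.6×10⁻¹⁹)(0.0552)) ≈ 5.19×10⁻⁵ s.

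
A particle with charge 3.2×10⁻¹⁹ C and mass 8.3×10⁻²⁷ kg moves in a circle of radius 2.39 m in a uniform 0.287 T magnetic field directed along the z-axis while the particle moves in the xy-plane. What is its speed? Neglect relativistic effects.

From |q|vB = mv²/r, v = |q|Br/m.
v = (3.2×10⁻¹⁹)(0.287)(2.39)/8.3×10⁻²⁷ ≈ 2.64×10⁷ m/s.

v ≈ 2.64×10⁷ m/s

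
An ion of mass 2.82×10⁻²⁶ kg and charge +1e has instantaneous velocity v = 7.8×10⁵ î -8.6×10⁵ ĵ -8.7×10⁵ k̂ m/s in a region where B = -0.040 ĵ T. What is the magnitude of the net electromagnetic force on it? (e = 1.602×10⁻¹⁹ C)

|F| ≈ 7.49×10⁻¹⁵ N

v×B = (-3.48×10⁴, 0, -3.12×10⁴) N/C.
F = q v×B = (1.602×10⁻¹⁹ C)·(-3.48×10⁴, 0, -3.12×10⁴) = (-5.57×10⁻¹⁵, 0, -5.00×10⁻¹⁵) N.
|F| = 7.49×10⁻¹⁵ N.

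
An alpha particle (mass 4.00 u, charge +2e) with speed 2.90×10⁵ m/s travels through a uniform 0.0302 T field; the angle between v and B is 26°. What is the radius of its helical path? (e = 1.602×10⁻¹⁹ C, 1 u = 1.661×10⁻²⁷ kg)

v⊥ = v sinθ = 2.90×10⁵·sin26° ≈ 1.271×10⁵ m/s.
r = m v⊥/(|q|B) = (6.644×10⁻²⁷)(1.271×10⁵)/((3.204×10⁻¹⁹)(0.0302)) ≈ 0.0873 m.

r ≈ 0.0873 m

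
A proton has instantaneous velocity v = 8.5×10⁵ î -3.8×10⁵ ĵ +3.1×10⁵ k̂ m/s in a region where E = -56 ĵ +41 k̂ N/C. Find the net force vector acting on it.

Only an electric field acts, so F = qE = (1.602×10⁻¹⁹ C)·(0, -56.0, 41.0) = (0, -8.97×10⁻¹⁸, 6.57×10⁻¹⁸) N.

F ≈ (0, -8.97×10⁻¹⁸, 6.57×10⁻¹⁸) N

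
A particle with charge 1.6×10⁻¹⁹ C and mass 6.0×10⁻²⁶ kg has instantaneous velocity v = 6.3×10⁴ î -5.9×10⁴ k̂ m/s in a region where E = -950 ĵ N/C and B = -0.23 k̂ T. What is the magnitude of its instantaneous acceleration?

|a| ≈ 3.61×10¹⁰ m/s²

v×B = (0, 1.45×10⁴, 0) N/C.
E + v×B = (0, 1.35×10⁴, 0) N/C.
F = q(E + v×B) = (1.6×10⁻¹⁹ C)·(0, 1.35×10⁴, 0) = (0, 2.17×10⁻¹⁵, 0) N.
|a| = |F|/m = 2.166×10⁻¹⁵/6.0×10⁻²⁶ ≈ 3.61×10¹⁰ m/s².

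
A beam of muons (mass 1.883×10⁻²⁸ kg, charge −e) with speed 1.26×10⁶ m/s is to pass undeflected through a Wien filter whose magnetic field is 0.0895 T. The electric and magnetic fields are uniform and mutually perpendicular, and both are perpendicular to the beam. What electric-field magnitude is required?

For straight-line motion qE = qvB, so E = vB.
E = 1.26×10⁶ × 0.0895 = 1.13×10⁵ V/m.

E = 1.13×10⁵ V/m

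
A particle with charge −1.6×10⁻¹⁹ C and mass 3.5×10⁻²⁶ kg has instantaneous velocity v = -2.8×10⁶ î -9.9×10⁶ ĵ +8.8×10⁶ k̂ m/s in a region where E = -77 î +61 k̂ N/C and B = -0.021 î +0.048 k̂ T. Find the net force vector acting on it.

v×B = (-4.75×10⁵, -5.04×10⁴, -2.08×10⁵) N/C.
E + v×B = (-4.75×10⁵, -5.04×10⁴, -2.08×10⁵) N/C.
F = q(E + v×B) = (−1.6×10⁻¹⁹ C)·(-4.75×10⁵, -5.04×10⁴, -2.08×10⁵) = (7.60×10⁻¹⁴, 8.06×10⁻¹⁵, 3.33×10⁻¹⁴) N.

F ≈ (7.60×10⁻¹⁴, 8.06×10⁻¹⁵, 3.33×10⁻¹⁴) N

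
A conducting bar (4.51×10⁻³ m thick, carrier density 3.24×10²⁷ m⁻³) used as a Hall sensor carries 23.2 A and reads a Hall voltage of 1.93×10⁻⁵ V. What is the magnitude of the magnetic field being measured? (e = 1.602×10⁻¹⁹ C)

From V_H = IB/(n e t), B = V_H n e t / I.
B = (1.93×10⁻⁵)(3.24×10²⁷)(1.602×10⁻¹⁹)(4.51×10⁻³)/23.2 ≈ 1.95 T.

B ≈ 1.95 T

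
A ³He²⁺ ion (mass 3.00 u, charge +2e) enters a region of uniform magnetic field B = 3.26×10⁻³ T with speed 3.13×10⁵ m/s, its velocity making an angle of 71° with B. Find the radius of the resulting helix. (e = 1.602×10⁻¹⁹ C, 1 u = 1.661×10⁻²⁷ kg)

v⊥ = v sinθ = 3.13×10⁵·sin71° ≈ 2.959×10⁵ m/s.
r = m v⊥/(|q|B) = (4.983×10⁻²⁷)(2.959×10⁵)/((3.204×10⁻¹⁹)(3.26×10⁻³)) ≈ 1.41 m.

r ≈ 1.41 m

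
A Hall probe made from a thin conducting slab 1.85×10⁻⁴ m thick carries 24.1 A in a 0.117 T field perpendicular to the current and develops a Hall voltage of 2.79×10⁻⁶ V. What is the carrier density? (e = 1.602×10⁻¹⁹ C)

From V_H = IB/(n e t), n = IB/(V_H e t).
n = (24.1)(0.117)/((2.79×10⁻⁶)(1.602×10⁻¹⁹)(1.85×10⁻⁴)) ≈ 3.41×10²⁸ m⁻³.

n ≈ 3.41×10²⁸ m⁻³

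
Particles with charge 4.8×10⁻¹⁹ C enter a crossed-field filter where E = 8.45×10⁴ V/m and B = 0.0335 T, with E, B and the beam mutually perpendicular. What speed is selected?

Straight-line motion ⇒ electric and magnetic forces cancel, so E = vB.
v = E/B = 8.45×10⁴/0.0335 = 2.52×10⁶ m/s.

v = 2.52×10⁶ m/s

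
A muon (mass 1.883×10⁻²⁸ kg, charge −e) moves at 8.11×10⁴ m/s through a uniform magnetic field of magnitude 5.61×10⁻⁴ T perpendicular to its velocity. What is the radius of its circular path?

The magnetic force provides the centripetal force: |q|vB = mv²/r.
r = mv/(|q|B) = (1.883×10⁻²⁸)(8.11×10⁴)/((1.602×10⁻¹⁹)(5.61×10⁻⁴)) ≈ 0.170 m.

r ≈ 0.170 m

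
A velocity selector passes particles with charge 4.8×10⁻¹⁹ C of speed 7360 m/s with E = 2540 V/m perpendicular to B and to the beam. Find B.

B = 0.345 T

Balance of forces in the selector: qE = qvB ⇒ B = E/v.
B = 2540/7360 = 0.345 T.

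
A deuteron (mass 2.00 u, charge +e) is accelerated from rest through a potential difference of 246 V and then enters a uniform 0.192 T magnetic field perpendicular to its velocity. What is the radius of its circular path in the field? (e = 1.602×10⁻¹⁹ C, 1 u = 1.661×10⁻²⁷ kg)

Acceleration: |q|V = ½mv² ⇒ v = √(2|q|V/m) = √(2·1.602×10⁻¹⁹·246/3.322×10⁻²⁷) ≈ 1.540×10⁵ m/s.
In the field: r = mv/(|q|B) = (3.322×10⁻²⁷)(1.540×10⁵)/((1.602×10⁻¹⁹)(0.192)) ≈ 0.0166 m.

r ≈ 0.0166 m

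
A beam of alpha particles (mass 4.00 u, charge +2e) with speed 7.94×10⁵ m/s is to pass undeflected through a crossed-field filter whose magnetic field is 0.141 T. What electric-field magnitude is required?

E = 1.12×10⁵ V/m

For straight-line motion qE = qvB, so E = vB.
E = 7.94×10⁵ × 0.141 = 1.12×10⁵ V/m.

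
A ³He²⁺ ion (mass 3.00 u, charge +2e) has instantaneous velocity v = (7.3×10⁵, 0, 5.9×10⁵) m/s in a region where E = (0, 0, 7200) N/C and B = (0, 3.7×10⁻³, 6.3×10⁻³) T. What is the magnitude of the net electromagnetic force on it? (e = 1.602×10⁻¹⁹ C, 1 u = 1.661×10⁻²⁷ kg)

|F| ≈ 3.57×10⁻¹⁵ N

v×B = (-2180, -4600, 2700) N/C.
E + v×B = (-2180, -4600, 9900) N/C.
F = q(E + v×B) = (3.204×10⁻¹⁹ C)·(-2180, -4600, 9900) = (-6.99×10⁻¹⁶, -1.47×10⁻¹⁵, 3.17×10⁻¹⁵) N.
|F| = 3.57×10⁻¹⁵ N.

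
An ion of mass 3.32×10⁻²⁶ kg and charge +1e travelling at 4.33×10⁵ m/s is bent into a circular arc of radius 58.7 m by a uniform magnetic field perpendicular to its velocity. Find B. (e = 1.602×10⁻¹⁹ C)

B ≈ 1.53×10⁻³ T

From |q|vB = mv²/r, B = mv/(|q|r).
B = (3.32×10⁻²⁶)(4.33×10⁵)/((1.602×10⁻¹⁹)(58.7)) ≈ 1.53×10⁻³ T.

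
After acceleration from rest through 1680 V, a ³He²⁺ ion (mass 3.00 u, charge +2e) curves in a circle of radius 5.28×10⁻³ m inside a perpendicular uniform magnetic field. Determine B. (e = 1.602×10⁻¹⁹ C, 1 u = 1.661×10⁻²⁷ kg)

v = √(2|q|V/m) = √(2·3.204×10⁻¹⁹·1680/4.983×10⁻²⁷) ≈ 4.648×10⁵ m/s.
B = mv/(|q|r) = (4.983×10⁻²⁷)(4.648×10⁵)/((3.204×10⁻¹⁹)(5.28×10⁻³)) ≈ 1.37 T.

B ≈ 1.37 T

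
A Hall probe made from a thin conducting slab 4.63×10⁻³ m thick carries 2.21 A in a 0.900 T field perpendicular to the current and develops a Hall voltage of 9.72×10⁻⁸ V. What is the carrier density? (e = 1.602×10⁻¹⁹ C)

n ≈ 2.76×10²⁸ m⁻³

From V_H = IB/(n e t), n = IB/(V_H e t).
n = (2.21)(0.900)/((9.72×10⁻⁸)(1.602×10⁻¹⁹)(4.63×10⁻³)) ≈ 2.76×10²⁸ m⁻³.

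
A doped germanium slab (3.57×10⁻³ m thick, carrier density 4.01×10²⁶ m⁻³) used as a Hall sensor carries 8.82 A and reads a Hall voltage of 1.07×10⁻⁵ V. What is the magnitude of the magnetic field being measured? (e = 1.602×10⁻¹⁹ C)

From V_H = IB/(n e t), B = V_H n e t / I.
B = (1.07×10⁻⁵)(4.01×10²⁶)(1.602×10⁻¹⁹)(3.57×10⁻³)/8.82 ≈ 0.278 T.

B ≈ 0.278 T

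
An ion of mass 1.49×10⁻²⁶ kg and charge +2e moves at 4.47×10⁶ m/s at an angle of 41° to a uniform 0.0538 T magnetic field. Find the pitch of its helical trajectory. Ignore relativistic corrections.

v∥ = v cosθ = 4.47×10⁶·cos41° ≈ 3.374×10⁶ m/s.
T = 2πm/(|q|B) = 2π(1.49×10⁻²⁶)/((3.204×10⁻¹⁹)(0.0538)) ≈ 5.431×10⁻⁶ s.
pitch = v∥ T = (3.374×10⁶)(5.431×10⁻⁶) ≈ 18.3 m.

p ≈ 18.3 m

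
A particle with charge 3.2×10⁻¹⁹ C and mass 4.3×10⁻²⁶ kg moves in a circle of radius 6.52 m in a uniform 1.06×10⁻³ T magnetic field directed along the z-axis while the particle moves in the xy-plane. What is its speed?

v ≈ 5.14×10⁴ m/s

From |q|vB = mv²/r, v = |q|Br/m.
v = (3.2×10⁻¹⁹)(1.06×10⁻³)(6.52)/4.3×10⁻²⁶ ≈ 5.14×10⁴ m/s.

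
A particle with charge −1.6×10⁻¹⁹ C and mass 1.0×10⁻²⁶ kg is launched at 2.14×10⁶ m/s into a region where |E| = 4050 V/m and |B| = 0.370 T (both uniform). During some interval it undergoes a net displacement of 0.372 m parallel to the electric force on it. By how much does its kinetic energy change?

The magnetic force is always ⟂ v and does no work; only the electric force changes KE.
ΔKE = F_E · d = |q|E d = (1.6×10⁻¹⁹)(4050)(0.372) ≈ 2.41×10⁻¹⁶ J.

ΔKE ≈ 2.41×10⁻¹⁶ J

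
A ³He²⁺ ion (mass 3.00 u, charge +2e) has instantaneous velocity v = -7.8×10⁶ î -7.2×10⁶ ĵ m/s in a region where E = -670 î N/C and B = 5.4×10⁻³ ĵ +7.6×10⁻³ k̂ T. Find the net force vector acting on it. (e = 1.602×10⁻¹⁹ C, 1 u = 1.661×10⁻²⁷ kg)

F ≈ (-1.77×10⁻¹⁴, 1.90×10⁻¹⁴, -1.35×10⁻¹⁴) N

v×B = (-5.47×10⁴, 5.93×10⁴, -4.21×10⁴) N/C.
E + v×B = (-5.54×10⁴, 5.93×10⁴, -4.21×10⁴) N/C.
F = q(E + v×B) = (3.204×10⁻¹⁹ C)·(-5.54×10⁴, 5.93×10⁴, -4.21×10⁴) = (-1.77×10⁻¹⁴, 1.90×10⁻¹⁴, -1.35×10⁻¹⁴) N.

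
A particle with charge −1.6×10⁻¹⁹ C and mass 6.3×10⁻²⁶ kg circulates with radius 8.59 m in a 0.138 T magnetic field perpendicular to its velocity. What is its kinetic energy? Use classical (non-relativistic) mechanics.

KE ≈ 1.78×10⁶ eV

v = |q|Br/m, then KE = ½mv² = (qBr)²/(2m).
v = (1.6×10⁻¹⁹)(0.138)(8.59)/6.3×10⁻²⁶ ≈ 3.011×10⁶ m/s.
KE = ½(6.3×10⁻²⁶)(3.011×10⁶)² ≈ 2.86×10⁻¹³ J = 1.78×10⁶ eV.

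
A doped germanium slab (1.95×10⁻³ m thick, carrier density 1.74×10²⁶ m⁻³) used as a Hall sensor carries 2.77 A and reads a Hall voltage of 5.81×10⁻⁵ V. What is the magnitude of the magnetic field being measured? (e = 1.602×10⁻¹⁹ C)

From V_H = IB/(n e t), B = V_H n e t / I.
B = (5.81×10⁻⁵)(1.74×10²⁶)(1.602×10⁻¹⁹)(1.95×10⁻³)/2.77 ≈ 1.14 T.

B ≈ 1.14 T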